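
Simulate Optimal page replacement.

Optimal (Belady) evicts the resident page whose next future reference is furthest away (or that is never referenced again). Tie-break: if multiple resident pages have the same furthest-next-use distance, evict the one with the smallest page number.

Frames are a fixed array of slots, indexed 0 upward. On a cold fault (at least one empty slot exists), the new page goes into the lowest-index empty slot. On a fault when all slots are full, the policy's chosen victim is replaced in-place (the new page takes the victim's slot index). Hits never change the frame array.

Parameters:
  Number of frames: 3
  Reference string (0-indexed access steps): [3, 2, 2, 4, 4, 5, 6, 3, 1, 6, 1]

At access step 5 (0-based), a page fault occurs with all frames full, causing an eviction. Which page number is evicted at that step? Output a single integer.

Answer: 2

Derivation:
Step 0: ref 3 -> FAULT, frames=[3,-,-]
Step 1: ref 2 -> FAULT, frames=[3,2,-]
Step 2: ref 2 -> HIT, frames=[3,2,-]
Step 3: ref 4 -> FAULT, frames=[3,2,4]
Step 4: ref 4 -> HIT, frames=[3,2,4]
Step 5: ref 5 -> FAULT, evict 2, frames=[3,5,4]
At step 5: evicted page 2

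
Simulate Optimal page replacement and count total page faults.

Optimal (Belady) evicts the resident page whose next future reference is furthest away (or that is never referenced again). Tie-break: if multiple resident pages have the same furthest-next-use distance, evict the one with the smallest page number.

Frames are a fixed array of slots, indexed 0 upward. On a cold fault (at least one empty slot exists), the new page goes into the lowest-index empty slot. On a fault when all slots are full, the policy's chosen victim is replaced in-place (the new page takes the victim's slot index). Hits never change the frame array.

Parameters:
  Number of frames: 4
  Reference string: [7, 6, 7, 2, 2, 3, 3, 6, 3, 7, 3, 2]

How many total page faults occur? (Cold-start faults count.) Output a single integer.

Step 0: ref 7 → FAULT, frames=[7,-,-,-]
Step 1: ref 6 → FAULT, frames=[7,6,-,-]
Step 2: ref 7 → HIT, frames=[7,6,-,-]
Step 3: ref 2 → FAULT, frames=[7,6,2,-]
Step 4: ref 2 → HIT, frames=[7,6,2,-]
Step 5: ref 3 → FAULT, frames=[7,6,2,3]
Step 6: ref 3 → HIT, frames=[7,6,2,3]
Step 7: ref 6 → HIT, frames=[7,6,2,3]
Step 8: ref 3 → HIT, frames=[7,6,2,3]
Step 9: ref 7 → HIT, frames=[7,6,2,3]
Step 10: ref 3 → HIT, frames=[7,6,2,3]
Step 11: ref 2 → HIT, frames=[7,6,2,3]
Total faults: 4

Answer: 4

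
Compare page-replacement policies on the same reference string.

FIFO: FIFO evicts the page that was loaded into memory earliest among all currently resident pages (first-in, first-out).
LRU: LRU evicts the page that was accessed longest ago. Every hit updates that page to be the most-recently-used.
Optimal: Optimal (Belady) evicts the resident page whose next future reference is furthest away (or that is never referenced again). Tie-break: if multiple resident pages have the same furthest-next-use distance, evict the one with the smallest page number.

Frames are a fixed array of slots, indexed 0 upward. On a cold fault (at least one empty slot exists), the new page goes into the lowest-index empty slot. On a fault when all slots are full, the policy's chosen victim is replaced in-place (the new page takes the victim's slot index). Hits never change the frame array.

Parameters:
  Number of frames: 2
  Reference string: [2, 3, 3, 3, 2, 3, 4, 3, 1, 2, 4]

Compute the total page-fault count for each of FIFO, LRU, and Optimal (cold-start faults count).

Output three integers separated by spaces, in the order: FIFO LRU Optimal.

--- FIFO ---
  step 0: ref 2 -> FAULT, frames=[2,-] (faults so far: 1)
  step 1: ref 3 -> FAULT, frames=[2,3] (faults so far: 2)
  step 2: ref 3 -> HIT, frames=[2,3] (faults so far: 2)
  step 3: ref 3 -> HIT, frames=[2,3] (faults so far: 2)
  step 4: ref 2 -> HIT, frames=[2,3] (faults so far: 2)
  step 5: ref 3 -> HIT, frames=[2,3] (faults so far: 2)
  step 6: ref 4 -> FAULT, evict 2, frames=[4,3] (faults so far: 3)
  step 7: ref 3 -> HIT, frames=[4,3] (faults so far: 3)
  step 8: ref 1 -> FAULT, evict 3, frames=[4,1] (faults so far: 4)
  step 9: ref 2 -> FAULT, evict 4, frames=[2,1] (faults so far: 5)
  step 10: ref 4 -> FAULT, evict 1, frames=[2,4] (faults so far: 6)
  FIFO total faults: 6
--- LRU ---
  step 0: ref 2 -> FAULT, frames=[2,-] (faults so far: 1)
  step 1: ref 3 -> FAULT, frames=[2,3] (faults so far: 2)
  step 2: ref 3 -> HIT, frames=[2,3] (faults so far: 2)
  step 3: ref 3 -> HIT, frames=[2,3] (faults so far: 2)
  step 4: ref 2 -> HIT, frames=[2,3] (faults so far: 2)
  step 5: ref 3 -> HIT, frames=[2,3] (faults so far: 2)
  step 6: ref 4 -> FAULT, evict 2, frames=[4,3] (faults so far: 3)
  step 7: ref 3 -> HIT, frames=[4,3] (faults so far: 3)
  step 8: ref 1 -> FAULT, evict 4, frames=[1,3] (faults so far: 4)
  step 9: ref 2 -> FAULT, evict 3, frames=[1,2] (faults so far: 5)
  step 10: ref 4 -> FAULT, evict 1, frames=[4,2] (faults so far: 6)
  LRU total faults: 6
--- Optimal ---
  step 0: ref 2 -> FAULT, frames=[2,-] (faults so far: 1)
  step 1: ref 3 -> FAULT, frames=[2,3] (faults so far: 2)
  step 2: ref 3 -> HIT, frames=[2,3] (faults so far: 2)
  step 3: ref 3 -> HIT, frames=[2,3] (faults so far: 2)
  step 4: ref 2 -> HIT, frames=[2,3] (faults so far: 2)
  step 5: ref 3 -> HIT, frames=[2,3] (faults so far: 2)
  step 6: ref 4 -> FAULT, evict 2, frames=[4,3] (faults so far: 3)
  step 7: ref 3 -> HIT, frames=[4,3] (faults so far: 3)
  step 8: ref 1 -> FAULT, evict 3, frames=[4,1] (faults so far: 4)
  step 9: ref 2 -> FAULT, evict 1, frames=[4,2] (faults so far: 5)
  step 10: ref 4 -> HIT, frames=[4,2] (faults so far: 5)
  Optimal total faults: 5

Answer: 6 6 5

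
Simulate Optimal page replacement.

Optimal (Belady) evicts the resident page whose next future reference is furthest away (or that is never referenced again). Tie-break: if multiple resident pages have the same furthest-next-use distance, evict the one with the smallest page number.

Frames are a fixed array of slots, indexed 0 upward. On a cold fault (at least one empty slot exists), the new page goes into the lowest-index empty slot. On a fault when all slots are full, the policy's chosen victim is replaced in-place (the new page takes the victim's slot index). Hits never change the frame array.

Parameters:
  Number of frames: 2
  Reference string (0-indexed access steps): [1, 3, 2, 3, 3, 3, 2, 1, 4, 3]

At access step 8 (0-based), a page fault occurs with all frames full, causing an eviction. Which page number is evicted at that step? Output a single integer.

Answer: 1

Derivation:
Step 0: ref 1 -> FAULT, frames=[1,-]
Step 1: ref 3 -> FAULT, frames=[1,3]
Step 2: ref 2 -> FAULT, evict 1, frames=[2,3]
Step 3: ref 3 -> HIT, frames=[2,3]
Step 4: ref 3 -> HIT, frames=[2,3]
Step 5: ref 3 -> HIT, frames=[2,3]
Step 6: ref 2 -> HIT, frames=[2,3]
Step 7: ref 1 -> FAULT, evict 2, frames=[1,3]
Step 8: ref 4 -> FAULT, evict 1, frames=[4,3]
At step 8: evicted page 1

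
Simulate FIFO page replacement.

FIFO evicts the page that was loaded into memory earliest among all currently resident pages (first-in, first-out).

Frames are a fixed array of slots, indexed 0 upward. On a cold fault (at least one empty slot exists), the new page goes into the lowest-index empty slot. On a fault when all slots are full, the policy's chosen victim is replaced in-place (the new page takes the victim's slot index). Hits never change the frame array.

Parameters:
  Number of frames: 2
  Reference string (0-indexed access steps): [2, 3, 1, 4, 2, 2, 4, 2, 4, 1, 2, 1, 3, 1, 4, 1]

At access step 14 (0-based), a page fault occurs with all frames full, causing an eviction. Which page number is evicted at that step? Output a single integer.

Step 0: ref 2 -> FAULT, frames=[2,-]
Step 1: ref 3 -> FAULT, frames=[2,3]
Step 2: ref 1 -> FAULT, evict 2, frames=[1,3]
Step 3: ref 4 -> FAULT, evict 3, frames=[1,4]
Step 4: ref 2 -> FAULT, evict 1, frames=[2,4]
Step 5: ref 2 -> HIT, frames=[2,4]
Step 6: ref 4 -> HIT, frames=[2,4]
Step 7: ref 2 -> HIT, frames=[2,4]
Step 8: ref 4 -> HIT, frames=[2,4]
Step 9: ref 1 -> FAULT, evict 4, frames=[2,1]
Step 10: ref 2 -> HIT, frames=[2,1]
Step 11: ref 1 -> HIT, frames=[2,1]
Step 12: ref 3 -> FAULT, evict 2, frames=[3,1]
Step 13: ref 1 -> HIT, frames=[3,1]
Step 14: ref 4 -> FAULT, evict 1, frames=[3,4]
At step 14: evicted page 1

Answer: 1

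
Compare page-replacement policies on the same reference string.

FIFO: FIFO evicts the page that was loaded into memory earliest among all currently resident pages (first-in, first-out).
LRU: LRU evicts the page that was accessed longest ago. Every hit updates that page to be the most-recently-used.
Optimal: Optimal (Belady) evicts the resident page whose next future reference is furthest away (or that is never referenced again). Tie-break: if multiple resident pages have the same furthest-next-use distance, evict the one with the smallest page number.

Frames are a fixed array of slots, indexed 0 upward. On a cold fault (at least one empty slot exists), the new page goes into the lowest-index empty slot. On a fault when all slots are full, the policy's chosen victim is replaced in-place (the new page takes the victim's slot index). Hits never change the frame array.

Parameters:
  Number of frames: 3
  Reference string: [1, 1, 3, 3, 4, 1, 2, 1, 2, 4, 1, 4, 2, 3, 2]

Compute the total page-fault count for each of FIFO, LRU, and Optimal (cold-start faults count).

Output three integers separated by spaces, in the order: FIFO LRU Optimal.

Answer: 6 5 5

Derivation:
--- FIFO ---
  step 0: ref 1 -> FAULT, frames=[1,-,-] (faults so far: 1)
  step 1: ref 1 -> HIT, frames=[1,-,-] (faults so far: 1)
  step 2: ref 3 -> FAULT, frames=[1,3,-] (faults so far: 2)
  step 3: ref 3 -> HIT, frames=[1,3,-] (faults so far: 2)
  step 4: ref 4 -> FAULT, frames=[1,3,4] (faults so far: 3)
  step 5: ref 1 -> HIT, frames=[1,3,4] (faults so far: 3)
  step 6: ref 2 -> FAULT, evict 1, frames=[2,3,4] (faults so far: 4)
  step 7: ref 1 -> FAULT, evict 3, frames=[2,1,4] (faults so far: 5)
  step 8: ref 2 -> HIT, frames=[2,1,4] (faults so far: 5)
  step 9: ref 4 -> HIT, frames=[2,1,4] (faults so far: 5)
  step 10: ref 1 -> HIT, frames=[2,1,4] (faults so far: 5)
  step 11: ref 4 -> HIT, frames=[2,1,4] (faults so far: 5)
  step 12: ref 2 -> HIT, frames=[2,1,4] (faults so far: 5)
  step 13: ref 3 -> FAULT, evict 4, frames=[2,1,3] (faults so far: 6)
  step 14: ref 2 -> HIT, frames=[2,1,3] (faults so far: 6)
  FIFO total faults: 6
--- LRU ---
  step 0: ref 1 -> FAULT, frames=[1,-,-] (faults so far: 1)
  step 1: ref 1 -> HIT, frames=[1,-,-] (faults so far: 1)
  step 2: ref 3 -> FAULT, frames=[1,3,-] (faults so far: 2)
  step 3: ref 3 -> HIT, frames=[1,3,-] (faults so far: 2)
  step 4: ref 4 -> FAULT, frames=[1,3,4] (faults so far: 3)
  step 5: ref 1 -> HIT, frames=[1,3,4] (faults so far: 3)
  step 6: ref 2 -> FAULT, evict 3, frames=[1,2,4] (faults so far: 4)
  step 7: ref 1 -> HIT, frames=[1,2,4] (faults so far: 4)
  step 8: ref 2 -> HIT, frames=[1,2,4] (faults so far: 4)
  step 9: ref 4 -> HIT, frames=[1,2,4] (faults so far: 4)
  step 10: ref 1 -> HIT, frames=[1,2,4] (faults so far: 4)
  step 11: ref 4 -> HIT, frames=[1,2,4] (faults so far: 4)
  step 12: ref 2 -> HIT, frames=[1,2,4] (faults so far: 4)
  step 13: ref 3 -> FAULT, evict 1, frames=[3,2,4] (faults so far: 5)
  step 14: ref 2 -> HIT, frames=[3,2,4] (faults so far: 5)
  LRU total faults: 5
--- Optimal ---
  step 0: ref 1 -> FAULT, frames=[1,-,-] (faults so far: 1)
  step 1: ref 1 -> HIT, frames=[1,-,-] (faults so far: 1)
  step 2: ref 3 -> FAULT, frames=[1,3,-] (faults so far: 2)
  step 3: ref 3 -> HIT, frames=[1,3,-] (faults so far: 2)
  step 4: ref 4 -> FAULT, frames=[1,3,4] (faults so far: 3)
  step 5: ref 1 -> HIT, frames=[1,3,4] (faults so far: 3)
  step 6: ref 2 -> FAULT, evict 3, frames=[1,2,4] (faults so far: 4)
  step 7: ref 1 -> HIT, frames=[1,2,4] (faults so far: 4)
  step 8: ref 2 -> HIT, frames=[1,2,4] (faults so far: 4)
  step 9: ref 4 -> HIT, frames=[1,2,4] (faults so far: 4)
  step 10: ref 1 -> HIT, frames=[1,2,4] (faults so far: 4)
  step 11: ref 4 -> HIT, frames=[1,2,4] (faults so far: 4)
  step 12: ref 2 -> HIT, frames=[1,2,4] (faults so far: 4)
  step 13: ref 3 -> FAULT, evict 1, frames=[3,2,4] (faults so far: 5)
  step 14: ref 2 -> HIT, frames=[3,2,4] (faults so far: 5)
  Optimal total faults: 5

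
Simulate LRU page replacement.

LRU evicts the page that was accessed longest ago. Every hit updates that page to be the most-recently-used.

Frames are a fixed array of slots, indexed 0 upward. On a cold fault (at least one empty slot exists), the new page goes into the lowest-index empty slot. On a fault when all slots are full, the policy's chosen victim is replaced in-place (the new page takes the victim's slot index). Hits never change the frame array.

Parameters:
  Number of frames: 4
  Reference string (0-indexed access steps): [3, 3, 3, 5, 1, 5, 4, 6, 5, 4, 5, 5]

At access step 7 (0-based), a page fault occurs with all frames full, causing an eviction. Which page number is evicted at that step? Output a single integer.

Step 0: ref 3 -> FAULT, frames=[3,-,-,-]
Step 1: ref 3 -> HIT, frames=[3,-,-,-]
Step 2: ref 3 -> HIT, frames=[3,-,-,-]
Step 3: ref 5 -> FAULT, frames=[3,5,-,-]
Step 4: ref 1 -> FAULT, frames=[3,5,1,-]
Step 5: ref 5 -> HIT, frames=[3,5,1,-]
Step 6: ref 4 -> FAULT, frames=[3,5,1,4]
Step 7: ref 6 -> FAULT, evict 3, frames=[6,5,1,4]
At step 7: evicted page 3

Answer: 3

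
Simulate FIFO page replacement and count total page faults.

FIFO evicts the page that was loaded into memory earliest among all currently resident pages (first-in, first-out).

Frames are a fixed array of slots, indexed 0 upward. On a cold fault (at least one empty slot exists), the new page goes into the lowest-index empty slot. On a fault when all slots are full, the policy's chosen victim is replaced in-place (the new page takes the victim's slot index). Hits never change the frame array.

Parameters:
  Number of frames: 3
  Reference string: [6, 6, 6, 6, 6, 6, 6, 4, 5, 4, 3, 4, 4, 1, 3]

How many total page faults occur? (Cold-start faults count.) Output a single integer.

Answer: 5

Derivation:
Step 0: ref 6 → FAULT, frames=[6,-,-]
Step 1: ref 6 → HIT, frames=[6,-,-]
Step 2: ref 6 → HIT, frames=[6,-,-]
Step 3: ref 6 → HIT, frames=[6,-,-]
Step 4: ref 6 → HIT, frames=[6,-,-]
Step 5: ref 6 → HIT, frames=[6,-,-]
Step 6: ref 6 → HIT, frames=[6,-,-]
Step 7: ref 4 → FAULT, frames=[6,4,-]
Step 8: ref 5 → FAULT, frames=[6,4,5]
Step 9: ref 4 → HIT, frames=[6,4,5]
Step 10: ref 3 → FAULT (evict 6), frames=[3,4,5]
Step 11: ref 4 → HIT, frames=[3,4,5]
Step 12: ref 4 → HIT, frames=[3,4,5]
Step 13: ref 1 → FAULT (evict 4), frames=[3,1,5]
Step 14: ref 3 → HIT, frames=[3,1,5]
Total faults: 5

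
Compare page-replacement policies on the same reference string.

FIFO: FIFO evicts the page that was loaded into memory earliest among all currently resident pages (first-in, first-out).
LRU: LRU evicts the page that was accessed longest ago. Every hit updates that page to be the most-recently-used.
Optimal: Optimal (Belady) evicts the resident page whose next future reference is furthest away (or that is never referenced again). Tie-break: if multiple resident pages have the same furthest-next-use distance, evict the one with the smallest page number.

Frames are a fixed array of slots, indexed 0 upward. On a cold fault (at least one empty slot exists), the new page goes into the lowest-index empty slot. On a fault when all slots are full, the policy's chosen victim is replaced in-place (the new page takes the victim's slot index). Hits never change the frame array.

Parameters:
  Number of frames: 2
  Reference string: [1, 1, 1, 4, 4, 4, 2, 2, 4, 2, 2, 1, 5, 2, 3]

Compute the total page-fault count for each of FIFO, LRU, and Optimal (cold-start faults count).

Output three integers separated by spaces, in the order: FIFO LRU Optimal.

Answer: 7 7 6

Derivation:
--- FIFO ---
  step 0: ref 1 -> FAULT, frames=[1,-] (faults so far: 1)
  step 1: ref 1 -> HIT, frames=[1,-] (faults so far: 1)
  step 2: ref 1 -> HIT, frames=[1,-] (faults so far: 1)
  step 3: ref 4 -> FAULT, frames=[1,4] (faults so far: 2)
  step 4: ref 4 -> HIT, frames=[1,4] (faults so far: 2)
  step 5: ref 4 -> HIT, frames=[1,4] (faults so far: 2)
  step 6: ref 2 -> FAULT, evict 1, frames=[2,4] (faults so far: 3)
  step 7: ref 2 -> HIT, frames=[2,4] (faults so far: 3)
  step 8: ref 4 -> HIT, frames=[2,4] (faults so far: 3)
  step 9: ref 2 -> HIT, frames=[2,4] (faults so far: 3)
  step 10: ref 2 -> HIT, frames=[2,4] (faults so far: 3)
  step 11: ref 1 -> FAULT, evict 4, frames=[2,1] (faults so far: 4)
  step 12: ref 5 -> FAULT, evict 2, frames=[5,1] (faults so far: 5)
  step 13: ref 2 -> FAULT, evict 1, frames=[5,2] (faults so far: 6)
  step 14: ref 3 -> FAULT, evict 5, frames=[3,2] (faults so far: 7)
  FIFO total faults: 7
--- LRU ---
  step 0: ref 1 -> FAULT, frames=[1,-] (faults so far: 1)
  step 1: ref 1 -> HIT, frames=[1,-] (faults so far: 1)
  step 2: ref 1 -> HIT, frames=[1,-] (faults so far: 1)
  step 3: ref 4 -> FAULT, frames=[1,4] (faults so far: 2)
  step 4: ref 4 -> HIT, frames=[1,4] (faults so far: 2)
  step 5: ref 4 -> HIT, frames=[1,4] (faults so far: 2)
  step 6: ref 2 -> FAULT, evict 1, frames=[2,4] (faults so far: 3)
  step 7: ref 2 -> HIT, frames=[2,4] (faults so far: 3)
  step 8: ref 4 -> HIT, frames=[2,4] (faults so far: 3)
  step 9: ref 2 -> HIT, frames=[2,4] (faults so far: 3)
  step 10: ref 2 -> HIT, frames=[2,4] (faults so far: 3)
  step 11: ref 1 -> FAULT, evict 4, frames=[2,1] (faults so far: 4)
  step 12: ref 5 -> FAULT, evict 2, frames=[5,1] (faults so far: 5)
  step 13: ref 2 -> FAULT, evict 1, frames=[5,2] (faults so far: 6)
  step 14: ref 3 -> FAULT, evict 5, frames=[3,2] (faults so far: 7)
  LRU total faults: 7
--- Optimal ---
  step 0: ref 1 -> FAULT, frames=[1,-] (faults so far: 1)
  step 1: ref 1 -> HIT, frames=[1,-] (faults so far: 1)
  step 2: ref 1 -> HIT, frames=[1,-] (faults so far: 1)
  step 3: ref 4 -> FAULT, frames=[1,4] (faults so far: 2)
  step 4: ref 4 -> HIT, frames=[1,4] (faults so far: 2)
  step 5: ref 4 -> HIT, frames=[1,4] (faults so far: 2)
  step 6: ref 2 -> FAULT, evict 1, frames=[2,4] (faults so far: 3)
  step 7: ref 2 -> HIT, frames=[2,4] (faults so far: 3)
  step 8: ref 4 -> HIT, frames=[2,4] (faults so far: 3)
  step 9: ref 2 -> HIT, frames=[2,4] (faults so far: 3)
  step 10: ref 2 -> HIT, frames=[2,4] (faults so far: 3)
  step 11: ref 1 -> FAULT, evict 4, frames=[2,1] (faults so far: 4)
  step 12: ref 5 -> FAULT, evict 1, frames=[2,5] (faults so far: 5)
  step 13: ref 2 -> HIT, frames=[2,5] (faults so far: 5)
  step 14: ref 3 -> FAULT, evict 2, frames=[3,5] (faults so far: 6)
  Optimal total faults: 6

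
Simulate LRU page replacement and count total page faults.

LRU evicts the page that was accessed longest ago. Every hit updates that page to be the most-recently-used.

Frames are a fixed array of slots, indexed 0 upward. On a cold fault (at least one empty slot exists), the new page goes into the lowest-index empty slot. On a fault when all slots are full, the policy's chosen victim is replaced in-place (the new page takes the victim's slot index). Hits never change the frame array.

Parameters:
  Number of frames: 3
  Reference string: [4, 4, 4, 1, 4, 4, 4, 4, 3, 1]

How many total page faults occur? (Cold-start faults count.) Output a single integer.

Answer: 3

Derivation:
Step 0: ref 4 → FAULT, frames=[4,-,-]
Step 1: ref 4 → HIT, frames=[4,-,-]
Step 2: ref 4 → HIT, frames=[4,-,-]
Step 3: ref 1 → FAULT, frames=[4,1,-]
Step 4: ref 4 → HIT, frames=[4,1,-]
Step 5: ref 4 → HIT, frames=[4,1,-]
Step 6: ref 4 → HIT, frames=[4,1,-]
Step 7: ref 4 → HIT, frames=[4,1,-]
Step 8: ref 3 → FAULT, frames=[4,1,3]
Step 9: ref 1 → HIT, frames=[4,1,3]
Total faults: 3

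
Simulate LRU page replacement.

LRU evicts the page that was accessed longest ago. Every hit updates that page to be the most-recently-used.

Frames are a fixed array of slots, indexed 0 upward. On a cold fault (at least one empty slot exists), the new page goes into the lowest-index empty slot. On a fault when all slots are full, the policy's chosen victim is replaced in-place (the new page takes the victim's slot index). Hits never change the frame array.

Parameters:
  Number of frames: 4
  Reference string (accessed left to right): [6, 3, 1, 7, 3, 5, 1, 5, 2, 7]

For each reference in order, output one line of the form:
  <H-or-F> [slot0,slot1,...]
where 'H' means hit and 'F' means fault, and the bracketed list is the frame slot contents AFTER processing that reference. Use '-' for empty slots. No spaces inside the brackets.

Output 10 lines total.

F [6,-,-,-]
F [6,3,-,-]
F [6,3,1,-]
F [6,3,1,7]
H [6,3,1,7]
F [5,3,1,7]
H [5,3,1,7]
H [5,3,1,7]
F [5,3,1,2]
F [5,7,1,2]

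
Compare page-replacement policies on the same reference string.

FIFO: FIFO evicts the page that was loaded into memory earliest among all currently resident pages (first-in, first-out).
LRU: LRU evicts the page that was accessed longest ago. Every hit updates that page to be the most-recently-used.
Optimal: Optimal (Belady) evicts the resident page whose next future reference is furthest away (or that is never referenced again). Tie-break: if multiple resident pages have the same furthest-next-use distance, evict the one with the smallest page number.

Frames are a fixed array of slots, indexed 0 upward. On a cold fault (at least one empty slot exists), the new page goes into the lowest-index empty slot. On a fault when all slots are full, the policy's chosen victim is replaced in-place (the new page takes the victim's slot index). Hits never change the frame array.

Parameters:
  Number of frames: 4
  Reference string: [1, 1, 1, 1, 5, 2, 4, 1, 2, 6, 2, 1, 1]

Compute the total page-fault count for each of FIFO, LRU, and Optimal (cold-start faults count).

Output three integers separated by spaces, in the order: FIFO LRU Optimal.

--- FIFO ---
  step 0: ref 1 -> FAULT, frames=[1,-,-,-] (faults so far: 1)
  step 1: ref 1 -> HIT, frames=[1,-,-,-] (faults so far: 1)
  step 2: ref 1 -> HIT, frames=[1,-,-,-] (faults so far: 1)
  step 3: ref 1 -> HIT, frames=[1,-,-,-] (faults so far: 1)
  step 4: ref 5 -> FAULT, frames=[1,5,-,-] (faults so far: 2)
  step 5: ref 2 -> FAULT, frames=[1,5,2,-] (faults so far: 3)
  step 6: ref 4 -> FAULT, frames=[1,5,2,4] (faults so far: 4)
  step 7: ref 1 -> HIT, frames=[1,5,2,4] (faults so far: 4)
  step 8: ref 2 -> HIT, frames=[1,5,2,4] (faults so far: 4)
  step 9: ref 6 -> FAULT, evict 1, frames=[6,5,2,4] (faults so far: 5)
  step 10: ref 2 -> HIT, frames=[6,5,2,4] (faults so far: 5)
  step 11: ref 1 -> FAULT, evict 5, frames=[6,1,2,4] (faults so far: 6)
  step 12: ref 1 -> HIT, frames=[6,1,2,4] (faults so far: 6)
  FIFO total faults: 6
--- LRU ---
  step 0: ref 1 -> FAULT, frames=[1,-,-,-] (faults so far: 1)
  step 1: ref 1 -> HIT, frames=[1,-,-,-] (faults so far: 1)
  step 2: ref 1 -> HIT, frames=[1,-,-,-] (faults so far: 1)
  step 3: ref 1 -> HIT, frames=[1,-,-,-] (faults so far: 1)
  step 4: ref 5 -> FAULT, frames=[1,5,-,-] (faults so far: 2)
  step 5: ref 2 -> FAULT, frames=[1,5,2,-] (faults so far: 3)
  step 6: ref 4 -> FAULT, frames=[1,5,2,4] (faults so far: 4)
  step 7: ref 1 -> HIT, frames=[1,5,2,4] (faults so far: 4)
  step 8: ref 2 -> HIT, frames=[1,5,2,4] (faults so far: 4)
  step 9: ref 6 -> FAULT, evict 5, frames=[1,6,2,4] (faults so far: 5)
  step 10: ref 2 -> HIT, frames=[1,6,2,4] (faults so far: 5)
  step 11: ref 1 -> HIT, frames=[1,6,2,4] (faults so far: 5)
  step 12: ref 1 -> HIT, frames=[1,6,2,4] (faults so far: 5)
  LRU total faults: 5
--- Optimal ---
  step 0: ref 1 -> FAULT, frames=[1,-,-,-] (faults so far: 1)
  step 1: ref 1 -> HIT, frames=[1,-,-,-] (faults so far: 1)
  step 2: ref 1 -> HIT, frames=[1,-,-,-] (faults so far: 1)
  step 3: ref 1 -> HIT, frames=[1,-,-,-] (faults so far: 1)
  step 4: ref 5 -> FAULT, frames=[1,5,-,-] (faults so far: 2)
  step 5: ref 2 -> FAULT, frames=[1,5,2,-] (faults so far: 3)
  step 6: ref 4 -> FAULT, frames=[1,5,2,4] (faults so far: 4)
  step 7: ref 1 -> HIT, frames=[1,5,2,4] (faults so far: 4)
  step 8: ref 2 -> HIT, frames=[1,5,2,4] (faults so far: 4)
  step 9: ref 6 -> FAULT, evict 4, frames=[1,5,2,6] (faults so far: 5)
  step 10: ref 2 -> HIT, frames=[1,5,2,6] (faults so far: 5)
  step 11: ref 1 -> HIT, frames=[1,5,2,6] (faults so far: 5)
  step 12: ref 1 -> HIT, frames=[1,5,2,6] (faults so far: 5)
  Optimal total faults: 5

Answer: 6 5 5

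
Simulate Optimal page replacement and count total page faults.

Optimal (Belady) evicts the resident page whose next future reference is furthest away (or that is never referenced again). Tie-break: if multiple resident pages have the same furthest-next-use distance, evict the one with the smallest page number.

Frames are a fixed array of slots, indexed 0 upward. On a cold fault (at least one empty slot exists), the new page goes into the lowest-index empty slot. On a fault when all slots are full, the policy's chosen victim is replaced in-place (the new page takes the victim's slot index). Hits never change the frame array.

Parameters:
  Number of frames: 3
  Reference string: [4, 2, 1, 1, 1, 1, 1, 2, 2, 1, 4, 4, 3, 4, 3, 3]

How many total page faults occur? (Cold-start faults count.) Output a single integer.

Answer: 4

Derivation:
Step 0: ref 4 → FAULT, frames=[4,-,-]
Step 1: ref 2 → FAULT, frames=[4,2,-]
Step 2: ref 1 → FAULT, frames=[4,2,1]
Step 3: ref 1 → HIT, frames=[4,2,1]
Step 4: ref 1 → HIT, frames=[4,2,1]
Step 5: ref 1 → HIT, frames=[4,2,1]
Step 6: ref 1 → HIT, frames=[4,2,1]
Step 7: ref 2 → HIT, frames=[4,2,1]
Step 8: ref 2 → HIT, frames=[4,2,1]
Step 9: ref 1 → HIT, frames=[4,2,1]
Step 10: ref 4 → HIT, frames=[4,2,1]
Step 11: ref 4 → HIT, frames=[4,2,1]
Step 12: ref 3 → FAULT (evict 1), frames=[4,2,3]
Step 13: ref 4 → HIT, frames=[4,2,3]
Step 14: ref 3 → HIT, frames=[4,2,3]
Step 15: ref 3 → HIT, frames=[4,2,3]
Total faults: 4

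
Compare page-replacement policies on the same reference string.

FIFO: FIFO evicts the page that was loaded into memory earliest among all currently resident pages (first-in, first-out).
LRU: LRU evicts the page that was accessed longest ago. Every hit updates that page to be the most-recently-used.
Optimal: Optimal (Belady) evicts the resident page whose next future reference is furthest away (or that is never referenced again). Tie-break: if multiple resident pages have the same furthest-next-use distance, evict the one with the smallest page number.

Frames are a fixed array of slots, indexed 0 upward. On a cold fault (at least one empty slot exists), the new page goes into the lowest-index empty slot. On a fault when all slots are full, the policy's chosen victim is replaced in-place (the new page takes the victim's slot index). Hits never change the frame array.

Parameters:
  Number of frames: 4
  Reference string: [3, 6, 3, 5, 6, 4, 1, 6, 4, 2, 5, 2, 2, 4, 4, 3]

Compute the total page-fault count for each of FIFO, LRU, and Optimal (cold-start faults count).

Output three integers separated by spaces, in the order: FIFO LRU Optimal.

--- FIFO ---
  step 0: ref 3 -> FAULT, frames=[3,-,-,-] (faults so far: 1)
  step 1: ref 6 -> FAULT, frames=[3,6,-,-] (faults so far: 2)
  step 2: ref 3 -> HIT, frames=[3,6,-,-] (faults so far: 2)
  step 3: ref 5 -> FAULT, frames=[3,6,5,-] (faults so far: 3)
  step 4: ref 6 -> HIT, frames=[3,6,5,-] (faults so far: 3)
  step 5: ref 4 -> FAULT, frames=[3,6,5,4] (faults so far: 4)
  step 6: ref 1 -> FAULT, evict 3, frames=[1,6,5,4] (faults so far: 5)
  step 7: ref 6 -> HIT, frames=[1,6,5,4] (faults so far: 5)
  step 8: ref 4 -> HIT, frames=[1,6,5,4] (faults so far: 5)
  step 9: ref 2 -> FAULT, evict 6, frames=[1,2,5,4] (faults so far: 6)
  step 10: ref 5 -> HIT, frames=[1,2,5,4] (faults so far: 6)
  step 11: ref 2 -> HIT, frames=[1,2,5,4] (faults so far: 6)
  step 12: ref 2 -> HIT, frames=[1,2,5,4] (faults so far: 6)
  step 13: ref 4 -> HIT, frames=[1,2,5,4] (faults so far: 6)
  step 14: ref 4 -> HIT, frames=[1,2,5,4] (faults so far: 6)
  step 15: ref 3 -> FAULT, evict 5, frames=[1,2,3,4] (faults so far: 7)
  FIFO total faults: 7
--- LRU ---
  step 0: ref 3 -> FAULT, frames=[3,-,-,-] (faults so far: 1)
  step 1: ref 6 -> FAULT, frames=[3,6,-,-] (faults so far: 2)
  step 2: ref 3 -> HIT, frames=[3,6,-,-] (faults so far: 2)
  step 3: ref 5 -> FAULT, frames=[3,6,5,-] (faults so far: 3)
  step 4: ref 6 -> HIT, frames=[3,6,5,-] (faults so far: 3)
  step 5: ref 4 -> FAULT, frames=[3,6,5,4] (faults so far: 4)
  step 6: ref 1 -> FAULT, evict 3, frames=[1,6,5,4] (faults so far: 5)
  step 7: ref 6 -> HIT, frames=[1,6,5,4] (faults so far: 5)
  step 8: ref 4 -> HIT, frames=[1,6,5,4] (faults so far: 5)
  step 9: ref 2 -> FAULT, evict 5, frames=[1,6,2,4] (faults so far: 6)
  step 10: ref 5 -> FAULT, evict 1, frames=[5,6,2,4] (faults so far: 7)
  step 11: ref 2 -> HIT, frames=[5,6,2,4] (faults so far: 7)
  step 12: ref 2 -> HIT, frames=[5,6,2,4] (faults so far: 7)
  step 13: ref 4 -> HIT, frames=[5,6,2,4] (faults so far: 7)
  step 14: ref 4 -> HIT, frames=[5,6,2,4] (faults so far: 7)
  step 15: ref 3 -> FAULT, evict 6, frames=[5,3,2,4] (faults so far: 8)
  LRU total faults: 8
--- Optimal ---
  step 0: ref 3 -> FAULT, frames=[3,-,-,-] (faults so far: 1)
  step 1: ref 6 -> FAULT, frames=[3,6,-,-] (faults so far: 2)
  step 2: ref 3 -> HIT, frames=[3,6,-,-] (faults so far: 2)
  step 3: ref 5 -> FAULT, frames=[3,6,5,-] (faults so far: 3)
  step 4: ref 6 -> HIT, frames=[3,6,5,-] (faults so far: 3)
  step 5: ref 4 -> FAULT, frames=[3,6,5,4] (faults so far: 4)
  step 6: ref 1 -> FAULT, evict 3, frames=[1,6,5,4] (faults so far: 5)
  step 7: ref 6 -> HIT, frames=[1,6,5,4] (faults so far: 5)
  step 8: ref 4 -> HIT, frames=[1,6,5,4] (faults so far: 5)
  step 9: ref 2 -> FAULT, evict 1, frames=[2,6,5,4] (faults so far: 6)
  step 10: ref 5 -> HIT, frames=[2,6,5,4] (faults so far: 6)
  step 11: ref 2 -> HIT, frames=[2,6,5,4] (faults so far: 6)
  step 12: ref 2 -> HIT, frames=[2,6,5,4] (faults so far: 6)
  step 13: ref 4 -> HIT, frames=[2,6,5,4] (faults so far: 6)
  step 14: ref 4 -> HIT, frames=[2,6,5,4] (faults so far: 6)
  step 15: ref 3 -> FAULT, evict 2, frames=[3,6,5,4] (faults so far: 7)
  Optimal total faults: 7

Answer: 7 8 7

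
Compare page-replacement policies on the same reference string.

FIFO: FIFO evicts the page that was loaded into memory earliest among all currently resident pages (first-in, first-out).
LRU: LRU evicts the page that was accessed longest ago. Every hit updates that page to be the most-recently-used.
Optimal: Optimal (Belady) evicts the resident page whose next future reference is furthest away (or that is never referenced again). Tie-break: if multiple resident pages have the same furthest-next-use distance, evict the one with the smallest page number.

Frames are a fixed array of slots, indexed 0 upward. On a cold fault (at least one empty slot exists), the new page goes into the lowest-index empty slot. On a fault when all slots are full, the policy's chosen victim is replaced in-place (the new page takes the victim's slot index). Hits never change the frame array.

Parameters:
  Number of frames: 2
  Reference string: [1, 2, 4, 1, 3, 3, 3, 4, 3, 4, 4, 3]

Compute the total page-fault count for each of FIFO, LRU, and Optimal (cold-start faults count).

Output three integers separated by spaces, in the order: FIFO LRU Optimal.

Answer: 6 6 4

Derivation:
--- FIFO ---
  step 0: ref 1 -> FAULT, frames=[1,-] (faults so far: 1)
  step 1: ref 2 -> FAULT, frames=[1,2] (faults so far: 2)
  step 2: ref 4 -> FAULT, evict 1, frames=[4,2] (faults so far: 3)
  step 3: ref 1 -> FAULT, evict 2, frames=[4,1] (faults so far: 4)
  step 4: ref 3 -> FAULT, evict 4, frames=[3,1] (faults so far: 5)
  step 5: ref 3 -> HIT, frames=[3,1] (faults so far: 5)
  step 6: ref 3 -> HIT, frames=[3,1] (faults so far: 5)
  step 7: ref 4 -> FAULT, evict 1, frames=[3,4] (faults so far: 6)
  step 8: ref 3 -> HIT, frames=[3,4] (faults so far: 6)
  step 9: ref 4 -> HIT, frames=[3,4] (faults so far: 6)
  step 10: ref 4 -> HIT, frames=[3,4] (faults so far: 6)
  step 11: ref 3 -> HIT, frames=[3,4] (faults so far: 6)
  FIFO total faults: 6
--- LRU ---
  step 0: ref 1 -> FAULT, frames=[1,-] (faults so far: 1)
  step 1: ref 2 -> FAULT, frames=[1,2] (faults so far: 2)
  step 2: ref 4 -> FAULT, evict 1, frames=[4,2] (faults so far: 3)
  step 3: ref 1 -> FAULT, evict 2, frames=[4,1] (faults so far: 4)
  step 4: ref 3 -> FAULT, evict 4, frames=[3,1] (faults so far: 5)
  step 5: ref 3 -> HIT, frames=[3,1] (faults so far: 5)
  step 6: ref 3 -> HIT, frames=[3,1] (faults so far: 5)
  step 7: ref 4 -> FAULT, evict 1, frames=[3,4] (faults so far: 6)
  step 8: ref 3 -> HIT, frames=[3,4] (faults so far: 6)
  step 9: ref 4 -> HIT, frames=[3,4] (faults so far: 6)
  step 10: ref 4 -> HIT, frames=[3,4] (faults so far: 6)
  step 11: ref 3 -> HIT, frames=[3,4] (faults so far: 6)
  LRU total faults: 6
--- Optimal ---
  step 0: ref 1 -> FAULT, frames=[1,-] (faults so far: 1)
  step 1: ref 2 -> FAULT, frames=[1,2] (faults so far: 2)
  step 2: ref 4 -> FAULT, evict 2, frames=[1,4] (faults so far: 3)
  step 3: ref 1 -> HIT, frames=[1,4] (faults so far: 3)
  step 4: ref 3 -> FAULT, evict 1, frames=[3,4] (faults so far: 4)
  step 5: ref 3 -> HIT, frames=[3,4] (faults so far: 4)
  step 6: ref 3 -> HIT, frames=[3,4] (faults so far: 4)
  step 7: ref 4 -> HIT, frames=[3,4] (faults so far: 4)
  step 8: ref 3 -> HIT, frames=[3,4] (faults so far: 4)
  step 9: ref 4 -> HIT, frames=[3,4] (faults so far: 4)
  step 10: ref 4 -> HIT, frames=[3,4] (faults so far: 4)
  step 11: ref 3 -> HIT, frames=[3,4] (faults so far: 4)
  Optimal total faults: 4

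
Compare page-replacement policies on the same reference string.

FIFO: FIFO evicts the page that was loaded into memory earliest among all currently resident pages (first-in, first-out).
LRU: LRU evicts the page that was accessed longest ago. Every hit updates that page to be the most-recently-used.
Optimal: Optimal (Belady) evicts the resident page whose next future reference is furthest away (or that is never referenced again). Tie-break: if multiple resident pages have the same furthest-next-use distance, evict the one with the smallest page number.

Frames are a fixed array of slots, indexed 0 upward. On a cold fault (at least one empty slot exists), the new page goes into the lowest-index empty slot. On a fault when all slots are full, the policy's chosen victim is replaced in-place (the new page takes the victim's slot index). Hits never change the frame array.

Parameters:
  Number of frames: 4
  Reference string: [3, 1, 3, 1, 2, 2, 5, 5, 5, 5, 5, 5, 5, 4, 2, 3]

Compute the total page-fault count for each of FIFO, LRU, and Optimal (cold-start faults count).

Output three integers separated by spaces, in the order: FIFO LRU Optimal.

Answer: 6 6 5

Derivation:
--- FIFO ---
  step 0: ref 3 -> FAULT, frames=[3,-,-,-] (faults so far: 1)
  step 1: ref 1 -> FAULT, frames=[3,1,-,-] (faults so far: 2)
  step 2: ref 3 -> HIT, frames=[3,1,-,-] (faults so far: 2)
  step 3: ref 1 -> HIT, frames=[3,1,-,-] (faults so far: 2)
  step 4: ref 2 -> FAULT, frames=[3,1,2,-] (faults so far: 3)
  step 5: ref 2 -> HIT, frames=[3,1,2,-] (faults so far: 3)
  step 6: ref 5 -> FAULT, frames=[3,1,2,5] (faults so far: 4)
  step 7: ref 5 -> HIT, frames=[3,1,2,5] (faults so far: 4)
  step 8: ref 5 -> HIT, frames=[3,1,2,5] (faults so far: 4)
  step 9: ref 5 -> HIT, frames=[3,1,2,5] (faults so far: 4)
  step 10: ref 5 -> HIT, frames=[3,1,2,5] (faults so far: 4)
  step 11: ref 5 -> HIT, frames=[3,1,2,5] (faults so far: 4)
  step 12: ref 5 -> HIT, frames=[3,1,2,5] (faults so far: 4)
  step 13: ref 4 -> FAULT, evict 3, frames=[4,1,2,5] (faults so far: 5)
  step 14: ref 2 -> HIT, frames=[4,1,2,5] (faults so far: 5)
  step 15: ref 3 -> FAULT, evict 1, frames=[4,3,2,5] (faults so far: 6)
  FIFO total faults: 6
--- LRU ---
  step 0: ref 3 -> FAULT, frames=[3,-,-,-] (faults so far: 1)
  step 1: ref 1 -> FAULT, frames=[3,1,-,-] (faults so far: 2)
  step 2: ref 3 -> HIT, frames=[3,1,-,-] (faults so far: 2)
  step 3: ref 1 -> HIT, frames=[3,1,-,-] (faults so far: 2)
  step 4: ref 2 -> FAULT, frames=[3,1,2,-] (faults so far: 3)
  step 5: ref 2 -> HIT, frames=[3,1,2,-] (faults so far: 3)
  step 6: ref 5 -> FAULT, frames=[3,1,2,5] (faults so far: 4)
  step 7: ref 5 -> HIT, frames=[3,1,2,5] (faults so far: 4)
  step 8: ref 5 -> HIT, frames=[3,1,2,5] (faults so far: 4)
  step 9: ref 5 -> HIT, frames=[3,1,2,5] (faults so far: 4)
  step 10: ref 5 -> HIT, frames=[3,1,2,5] (faults so far: 4)
  step 11: ref 5 -> HIT, frames=[3,1,2,5] (faults so far: 4)
  step 12: ref 5 -> HIT, frames=[3,1,2,5] (faults so far: 4)
  step 13: ref 4 -> FAULT, evict 3, frames=[4,1,2,5] (faults so far: 5)
  step 14: ref 2 -> HIT, frames=[4,1,2,5] (faults so far: 5)
  step 15: ref 3 -> FAULT, evict 1, frames=[4,3,2,5] (faults so far: 6)
  LRU total faults: 6
--- Optimal ---
  step 0: ref 3 -> FAULT, frames=[3,-,-,-] (faults so far: 1)
  step 1: ref 1 -> FAULT, frames=[3,1,-,-] (faults so far: 2)
  step 2: ref 3 -> HIT, frames=[3,1,-,-] (faults so far: 2)
  step 3: ref 1 -> HIT, frames=[3,1,-,-] (faults so far: 2)
  step 4: ref 2 -> FAULT, frames=[3,1,2,-] (faults so far: 3)
  step 5: ref 2 -> HIT, frames=[3,1,2,-] (faults so far: 3)
  step 6: ref 5 -> FAULT, frames=[3,1,2,5] (faults so far: 4)
  step 7: ref 5 -> HIT, frames=[3,1,2,5] (faults so far: 4)
  step 8: ref 5 -> HIT, frames=[3,1,2,5] (faults so far: 4)
  step 9: ref 5 -> HIT, frames=[3,1,2,5] (faults so far: 4)
  step 10: ref 5 -> HIT, frames=[3,1,2,5] (faults so far: 4)
  step 11: ref 5 -> HIT, frames=[3,1,2,5] (faults so far: 4)
  step 12: ref 5 -> HIT, frames=[3,1,2,5] (faults so far: 4)
  step 13: ref 4 -> FAULT, evict 1, frames=[3,4,2,5] (faults so far: 5)
  step 14: ref 2 -> HIT, frames=[3,4,2,5] (faults so far: 5)
  step 15: ref 3 -> HIT, frames=[3,4,2,5] (faults so far: 5)
  Optimal total faults: 5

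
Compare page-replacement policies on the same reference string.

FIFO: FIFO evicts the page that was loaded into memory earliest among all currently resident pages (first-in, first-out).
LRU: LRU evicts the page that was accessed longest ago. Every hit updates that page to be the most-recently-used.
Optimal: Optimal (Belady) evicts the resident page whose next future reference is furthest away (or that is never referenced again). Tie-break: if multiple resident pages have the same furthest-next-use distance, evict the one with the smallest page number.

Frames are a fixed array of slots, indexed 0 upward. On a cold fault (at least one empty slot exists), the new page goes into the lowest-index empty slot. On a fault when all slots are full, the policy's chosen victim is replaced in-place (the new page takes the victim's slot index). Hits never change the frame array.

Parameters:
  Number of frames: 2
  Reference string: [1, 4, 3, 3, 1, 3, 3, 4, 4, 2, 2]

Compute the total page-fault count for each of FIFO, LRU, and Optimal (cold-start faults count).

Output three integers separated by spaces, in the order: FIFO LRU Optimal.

Answer: 6 6 5

Derivation:
--- FIFO ---
  step 0: ref 1 -> FAULT, frames=[1,-] (faults so far: 1)
  step 1: ref 4 -> FAULT, frames=[1,4] (faults so far: 2)
  step 2: ref 3 -> FAULT, evict 1, frames=[3,4] (faults so far: 3)
  step 3: ref 3 -> HIT, frames=[3,4] (faults so far: 3)
  step 4: ref 1 -> FAULT, evict 4, frames=[3,1] (faults so far: 4)
  step 5: ref 3 -> HIT, frames=[3,1] (faults so far: 4)
  step 6: ref 3 -> HIT, frames=[3,1] (faults so far: 4)
  step 7: ref 4 -> FAULT, evict 3, frames=[4,1] (faults so far: 5)
  step 8: ref 4 -> HIT, frames=[4,1] (faults so far: 5)
  step 9: ref 2 -> FAULT, evict 1, frames=[4,2] (faults so far: 6)
  step 10: ref 2 -> HIT, frames=[4,2] (faults so far: 6)
  FIFO total faults: 6
--- LRU ---
  step 0: ref 1 -> FAULT, frames=[1,-] (faults so far: 1)
  step 1: ref 4 -> FAULT, frames=[1,4] (faults so far: 2)
  step 2: ref 3 -> FAULT, evict 1, frames=[3,4] (faults so far: 3)
  step 3: ref 3 -> HIT, frames=[3,4] (faults so far: 3)
  step 4: ref 1 -> FAULT, evict 4, frames=[3,1] (faults so far: 4)
  step 5: ref 3 -> HIT, frames=[3,1] (faults so far: 4)
  step 6: ref 3 -> HIT, frames=[3,1] (faults so far: 4)
  step 7: ref 4 -> FAULT, evict 1, frames=[3,4] (faults so far: 5)
  step 8: ref 4 -> HIT, frames=[3,4] (faults so far: 5)
  step 9: ref 2 -> FAULT, evict 3, frames=[2,4] (faults so far: 6)
  step 10: ref 2 -> HIT, frames=[2,4] (faults so far: 6)
  LRU total faults: 6
--- Optimal ---
  step 0: ref 1 -> FAULT, frames=[1,-] (faults so far: 1)
  step 1: ref 4 -> FAULT, frames=[1,4] (faults so far: 2)
  step 2: ref 3 -> FAULT, evict 4, frames=[1,3] (faults so far: 3)
  step 3: ref 3 -> HIT, frames=[1,3] (faults so far: 3)
  step 4: ref 1 -> HIT, frames=[1,3] (faults so far: 3)
  step 5: ref 3 -> HIT, frames=[1,3] (faults so far: 3)
  step 6: ref 3 -> HIT, frames=[1,3] (faults so far: 3)
  step 7: ref 4 -> FAULT, evict 1, frames=[4,3] (faults so far: 4)
  step 8: ref 4 -> HIT, frames=[4,3] (faults so far: 4)
  step 9: ref 2 -> FAULT, evict 3, frames=[4,2] (faults so far: 5)
  step 10: ref 2 -> HIT, frames=[4,2] (faults so far: 5)
  Optimal total faults: 5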